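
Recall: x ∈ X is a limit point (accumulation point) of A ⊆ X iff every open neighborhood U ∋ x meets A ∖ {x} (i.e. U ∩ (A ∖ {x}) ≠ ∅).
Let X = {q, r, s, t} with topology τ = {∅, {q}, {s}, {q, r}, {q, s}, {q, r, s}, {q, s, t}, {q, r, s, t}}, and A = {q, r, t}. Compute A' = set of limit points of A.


A' = {r, t}

For each x ∈ X, list the open sets U ∈ τ with x ∈ U, then check whether U ∩ (A ∖ {x}) ≠ ∅ for every such U.
  x = q: open {q} ∋ x has {q} ∩ (A ∖ {q}) = ∅, so x is NOT a limit point.
  x = r: opens ∋ x are {q, r}, {q, r, s}, {q, r, s, t}; each meets A ∖ {r}, so x IS a limit point.
  x = s: open {s} ∋ x has {s} ∩ (A ∖ {s}) = ∅, so x is NOT a limit point.
  x = t: opens ∋ x are {q, s, t}, {q, r, s, t}; each meets A ∖ {t}, so x IS a limit point.
Collecting: A' = {r, t}.


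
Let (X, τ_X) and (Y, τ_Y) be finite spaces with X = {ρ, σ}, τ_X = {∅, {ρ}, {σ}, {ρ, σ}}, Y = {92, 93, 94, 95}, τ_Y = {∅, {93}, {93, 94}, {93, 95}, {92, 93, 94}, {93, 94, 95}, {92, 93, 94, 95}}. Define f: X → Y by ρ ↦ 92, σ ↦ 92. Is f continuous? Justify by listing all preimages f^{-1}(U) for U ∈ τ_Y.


f IS continuous.

Compute f^{-1}(U) for each U ∈ τ_Y:
  U = ∅: f^{-1}(U) = ∅ ∈ τ_X ✓.
  U = {93}: f^{-1}(U) = ∅ ∈ τ_X ✓.
  U = {93, 94}: f^{-1}(U) = ∅ ∈ τ_X ✓.
  U = {93, 95}: f^{-1}(U) = ∅ ∈ τ_X ✓.
  U = {92, 93, 94}: f^{-1}(U) = {ρ, σ} ∈ τ_X ✓.
  U = {93, 94, 95}: f^{-1}(U) = ∅ ∈ τ_X ✓.
  U = {92, 93, 94, 95}: f^{-1}(U) = {ρ, σ} ∈ τ_X ✓.
Every preimage lies in τ_X, so f IS continuous.


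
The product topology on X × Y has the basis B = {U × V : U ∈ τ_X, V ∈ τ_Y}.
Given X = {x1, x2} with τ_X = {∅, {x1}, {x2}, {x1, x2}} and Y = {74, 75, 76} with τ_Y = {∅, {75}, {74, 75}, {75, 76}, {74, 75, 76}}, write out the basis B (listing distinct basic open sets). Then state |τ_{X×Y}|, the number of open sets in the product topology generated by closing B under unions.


Basis B = {∅ × ∅, {x1} × {75}, {x2} × {75}, {x1} × {74, 75}, {x1} × {75, 76}, {x1, x2} × {75}, {x2} × {74, 75}, {x2} × {75, 76}, {x1} × {74, 75, 76}, {x2} × {74, 75, 76}, {x1, x2} × {74, 75}, {x1, x2} × {75, 76}, {x1, x2} × {74, 75, 76}}; |τ_{X×Y}| = 25.

Enumerate products U × V with U ∈ τ_X, V ∈ τ_Y (deduplicated):
  ∅ × ∅ = {} (∅)
  {x1} × {75} = {(x1,75)}
  {x2} × {75} = {(x2,75)}
  {x1} × {74, 75} = {(x1,74), (x1,75)}
  {x1} × {75, 76} = {(x1,75), (x1,76)}
  {x1, x2} × {75} = {(x1,75), (x2,75)}
  {x2} × {74, 75} = {(x2,74), (x2,75)}
  {x2} × {75, 76} = {(x2,75), (x2,76)}
  {x1} × {74, 75, 76} = {(x1,74), (x1,75), (x1,76)}
  {x2} × {74, 75, 76} = {(x2,74), (x2,75), (x2,76)}
  {x1, x2} × {74, 75} = {(x1,74), (x1,75), (x2,74), (x2,75)}
  {x1, x2} × {75, 76} = {(x1,75), (x1,76), (x2,75), (x2,76)}
  {x1, x2} × {74, 75, 76} = {(x1,74), (x1,75), (x1,76), (x2,74), (x2,75), (x2,76)}
These 13 distinct sets form the basis B.
Close under arbitrary unions to get τ_{X×Y}; counting gives |τ_{X×Y}| = 25.


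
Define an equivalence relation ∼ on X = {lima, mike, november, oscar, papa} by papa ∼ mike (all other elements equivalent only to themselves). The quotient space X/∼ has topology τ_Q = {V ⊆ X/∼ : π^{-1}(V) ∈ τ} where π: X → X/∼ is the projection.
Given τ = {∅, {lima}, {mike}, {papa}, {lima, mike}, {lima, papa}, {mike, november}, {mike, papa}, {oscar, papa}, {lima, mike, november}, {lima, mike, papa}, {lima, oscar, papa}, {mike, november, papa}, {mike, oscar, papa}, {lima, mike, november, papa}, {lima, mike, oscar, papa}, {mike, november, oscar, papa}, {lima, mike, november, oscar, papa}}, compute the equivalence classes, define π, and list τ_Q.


X/∼ = {[lima], [mike=papa], [november], [oscar]}; |τ_Q| = 10.

Equivalence classes: [lima], [mike=papa], [november], [oscar].
Quotient map π: X → X/∼ sends lima ↦ [lima], mike ↦ [mike=papa], november ↦ [november], oscar ↦ [oscar], papa ↦ [mike=papa].
For each subset V ⊆ X/∼, compute π^{-1}(V) ⊆ X and check whether π^{-1}(V) ∈ τ. V is open in τ_Q iff π^{-1}(V) ∈ τ.
  V = {}: π^{-1}(V) = ∅ ∈ τ ✓.
  V = {[lima]}: π^{-1}(V) = {lima} ∈ τ ✓.
  V = {[mike=papa]}: π^{-1}(V) = {mike, papa} ∈ τ ✓.
  V = {[lima], [mike=papa]}: π^{-1}(V) = {lima, mike, papa} ∈ τ ✓.
  V = {[november]}: π^{-1}(V) = {november} ∉ τ ✗.
  V = {[lima], [november]}: π^{-1}(V) = {lima, november} ∉ τ ✗.
  V = {[mike=papa], [november]}: π^{-1}(V) = {mike, november, papa} ∈ τ ✓.
  V = {[lima], [mike=papa], [november]}: π^{-1}(V) = {lima, mike, november, papa} ∈ τ ✓.
  V = {[oscar]}: π^{-1}(V) = {oscar} ∉ τ ✗.
  V = {[lima], [oscar]}: π^{-1}(V) = {lima, oscar} ∉ τ ✗.
  V = {[mike=papa], [oscar]}: π^{-1}(V) = {mike, oscar, papa} ∈ τ ✓.
  V = {[lima], [mike=papa], [oscar]}: π^{-1}(V) = {lima, mike, oscar, papa} ∈ τ ✓.
  V = {[november], [oscar]}: π^{-1}(V) = {november, oscar} ∉ τ ✗.
  V = {[lima], [november], [oscar]}: π^{-1}(V) = {lima, november, oscar} ∉ τ ✗.
  V = {[mike=papa], [november], [oscar]}: π^{-1}(V) = {mike, november, oscar, papa} ∈ τ ✓.
  V = {[lima], [mike=papa], [november], [oscar]}: π^{-1}(V) = {lima, mike, november, oscar, papa} ∈ τ ✓.
Open sets in the quotient: τ_Q = {{}, {[lima]}, {[mike=papa]}, {[lima], [mike=papa]}, {[mike=papa], [november]}, {[lima], [mike=papa], [november]}, {[mike=papa], [oscar]}, {[lima], [mike=papa], [oscar]}, {[mike=papa], [november], [oscar]}, {[lima], [mike=papa], [november], [oscar]}} (10 elements).


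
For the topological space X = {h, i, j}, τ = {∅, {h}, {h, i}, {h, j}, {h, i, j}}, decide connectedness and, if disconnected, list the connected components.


(X, τ) is connected.

Find clopen sets (U ∈ τ with X ∖ U ∈ τ):
  U = ∅, X ∖ U = {h, i, j} — both open, so U is clopen.
  U = {h, i, j}, X ∖ U = ∅ — both open, so U is clopen.
Only trivial clopens (∅ and X) exist, so (X, τ) is connected.
Compute connected components by grouping points that agree on all clopens:
  component: {h, i, j}


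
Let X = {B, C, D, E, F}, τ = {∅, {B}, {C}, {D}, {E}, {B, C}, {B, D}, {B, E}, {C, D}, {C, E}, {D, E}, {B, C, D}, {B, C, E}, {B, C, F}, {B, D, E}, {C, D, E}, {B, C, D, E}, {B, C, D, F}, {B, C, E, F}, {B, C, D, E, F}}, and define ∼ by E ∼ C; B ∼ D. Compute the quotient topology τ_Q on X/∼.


X/∼ = {[B=D], [C=E], [F]}; |τ_Q| = 5.

Equivalence classes: [B=D], [C=E], [F].
Quotient map π: X → X/∼ sends B ↦ [B=D], C ↦ [C=E], D ↦ [B=D], E ↦ [C=E], F ↦ [F].
For each subset V ⊆ X/∼, compute π^{-1}(V) ⊆ X and check whether π^{-1}(V) ∈ τ. V is open in τ_Q iff π^{-1}(V) ∈ τ.
  V = {}: π^{-1}(V) = ∅ ∈ τ ✓.
  V = {[B=D]}: π^{-1}(V) = {B, D} ∈ τ ✓.
  V = {[C=E]}: π^{-1}(V) = {C, E} ∈ τ ✓.
  V = {[B=D], [C=E]}: π^{-1}(V) = {B, C, D, E} ∈ τ ✓.
  V = {[F]}: π^{-1}(V) = {F} ∉ τ ✗.
  V = {[B=D], [F]}: π^{-1}(V) = {B, D, F} ∉ τ ✗.
  V = {[C=E], [F]}: π^{-1}(V) = {C, E, F} ∉ τ ✗.
  V = {[B=D], [C=E], [F]}: π^{-1}(V) = {B, C, D, E, F} ∈ τ ✓.
Open sets in the quotient: τ_Q = {{}, {[B=D]}, {[C=E]}, {[B=D], [C=E]}, {[B=D], [C=E], [F]}} (5 elements).


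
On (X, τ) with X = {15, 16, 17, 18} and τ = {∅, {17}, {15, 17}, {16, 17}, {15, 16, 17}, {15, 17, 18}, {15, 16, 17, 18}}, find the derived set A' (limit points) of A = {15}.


A' = {18}

For each x ∈ X, list the open sets U ∈ τ with x ∈ U, then check whether U ∩ (A ∖ {x}) ≠ ∅ for every such U.
  x = 15: open {15, 17} ∋ x has {15, 17} ∩ (A ∖ {15}) = ∅, so x is NOT a limit point.
  x = 16: open {16, 17} ∋ x has {16, 17} ∩ (A ∖ {16}) = ∅, so x is NOT a limit point.
  x = 17: open {17} ∋ x has {17} ∩ (A ∖ {17}) = ∅, so x is NOT a limit point.
  x = 18: opens ∋ x are {15, 17, 18}, {15, 16, 17, 18}; each meets A ∖ {18}, so x IS a limit point.
Collecting: A' = {18}.


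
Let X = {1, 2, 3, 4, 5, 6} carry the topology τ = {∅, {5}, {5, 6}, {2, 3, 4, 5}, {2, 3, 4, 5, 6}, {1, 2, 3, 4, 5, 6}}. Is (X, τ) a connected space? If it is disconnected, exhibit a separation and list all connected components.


(X, τ) is connected.

Find clopen sets (U ∈ τ with X ∖ U ∈ τ):
  U = ∅, X ∖ U = {1, 2, 3, 4, 5, 6} — both open, so U is clopen.
  U = {1, 2, 3, 4, 5, 6}, X ∖ U = ∅ — both open, so U is clopen.
Only trivial clopens (∅ and X) exist, so (X, τ) is connected.
Compute connected components by grouping points that agree on all clopens:
  component: {1, 2, 3, 4, 5, 6}


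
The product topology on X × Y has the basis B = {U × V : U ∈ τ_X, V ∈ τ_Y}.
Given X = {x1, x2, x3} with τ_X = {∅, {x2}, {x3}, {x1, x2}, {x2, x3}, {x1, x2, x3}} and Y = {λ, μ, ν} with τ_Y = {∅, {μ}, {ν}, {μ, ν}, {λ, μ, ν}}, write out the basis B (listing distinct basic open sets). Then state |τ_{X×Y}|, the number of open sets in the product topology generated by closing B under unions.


Basis B = {∅ × ∅, {x2} × {μ}, {x2} × {ν}, {x3} × {μ}, {x3} × {ν}, {x1, x2} × {μ}, {x1, x2} × {ν}, {x2} × {μ, ν}, {x2, x3} × {μ}, {x2, x3} × {ν}, {x3} × {μ, ν}, {x1, x2, x3} × {μ}, {x1, x2, x3} × {ν}, {x2} × {λ, μ, ν}, {x3} × {λ, μ, ν}, {x1, x2} × {μ, ν}, {x2, x3} × {μ, ν}, {x1, x2} × {λ, μ, ν}, {x1, x2, x3} × {μ, ν}, {x2, x3} × {λ, μ, ν}, {x1, x2, x3} × {λ, μ, ν}}; |τ_{X×Y}| = 70.

Enumerate products U × V with U ∈ τ_X, V ∈ τ_Y (deduplicated):
  ∅ × ∅ = {} (∅)
  {x2} × {μ} = {(x2,μ)}
  {x2} × {ν} = {(x2,ν)}
  {x3} × {μ} = {(x3,μ)}
  {x3} × {ν} = {(x3,ν)}
  {x1, x2} × {μ} = {(x1,μ), (x2,μ)}
  {x1, x2} × {ν} = {(x1,ν), (x2,ν)}
  {x2} × {μ, ν} = {(x2,μ), (x2,ν)}
  {x2, x3} × {μ} = {(x2,μ), (x3,μ)}
  {x2, x3} × {ν} = {(x2,ν), (x3,ν)}
  {x3} × {μ, ν} = {(x3,μ), (x3,ν)}
  {x1, x2, x3} × {μ} = {(x1,μ), (x2,μ), (x3,μ)}
  {x1, x2, x3} × {ν} = {(x1,ν), (x2,ν), (x3,ν)}
  {x2} × {λ, μ, ν} = {(x2,λ), (x2,μ), (x2,ν)}
  {x3} × {λ, μ, ν} = {(x3,λ), (x3,μ), (x3,ν)}
  {x1, x2} × {μ, ν} = {(x1,μ), (x1,ν), (x2,μ), (x2,ν)}
  {x2, x3} × {μ, ν} = {(x2,μ), (x2,ν), (x3,μ), (x3,ν)}
  {x1, x2} × {λ, μ, ν} = {(x1,λ), (x1,μ), (x1,ν), (x2,λ), (x2,μ), (x2,ν)}
  {x1, x2, x3} × {μ, ν} = {(x1,μ), (x1,ν), (x2,μ), (x2,ν), (x3,μ), (x3,ν)}
  {x2, x3} × {λ, μ, ν} = {(x2,λ), (x2,μ), (x2,ν), (x3,λ), (x3,μ), (x3,ν)}
  {x1, x2, x3} × {λ, μ, ν} = {(x1,λ), (x1,μ), (x1,ν), (x2,λ), (x2,μ), (x2,ν), (x3,λ), (x3,μ), (x3,ν)}
These 21 distinct sets form the basis B.
Close under arbitrary unions to get τ_{X×Y}; counting gives |τ_{X×Y}| = 70.


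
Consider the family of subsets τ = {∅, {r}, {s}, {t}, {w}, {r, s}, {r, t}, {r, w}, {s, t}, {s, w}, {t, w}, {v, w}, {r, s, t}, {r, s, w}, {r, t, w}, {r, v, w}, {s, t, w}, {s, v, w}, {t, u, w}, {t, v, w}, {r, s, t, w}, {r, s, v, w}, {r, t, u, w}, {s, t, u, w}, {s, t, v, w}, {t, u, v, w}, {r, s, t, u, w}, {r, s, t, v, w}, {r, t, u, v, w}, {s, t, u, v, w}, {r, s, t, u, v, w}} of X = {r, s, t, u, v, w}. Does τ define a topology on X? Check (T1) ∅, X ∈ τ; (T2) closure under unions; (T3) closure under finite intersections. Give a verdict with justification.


τ is NOT a topology on X.

Axiom (T1): ∅ ∈ τ? Yes; X ∈ τ? Yes.
Axiom (T2/T3): check pairwise unions and intersections of members of τ.
Counterexample for (T2): {r} ∪ {t, v, w} = {r, t, v, w} ∉ τ. Therefore τ is NOT a topology.


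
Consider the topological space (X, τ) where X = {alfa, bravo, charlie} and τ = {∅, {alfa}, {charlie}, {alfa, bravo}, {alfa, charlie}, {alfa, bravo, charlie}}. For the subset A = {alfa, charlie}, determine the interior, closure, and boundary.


int(A) = {alfa, charlie}, cl(A) = {alfa, bravo, charlie}, ∂A = {bravo}.

Closed sets in (X, τ) are complements of opens:
  closed(X, τ) = {∅, {bravo}, {charlie}, {alfa, bravo}, {bravo, charlie}, {alfa, bravo, charlie}}.
int(A) = ⋃ {U ∈ τ : U ⊆ A}. Opens contained in A: ∅, {alfa}, {charlie}, {alfa, charlie}.
Taking the union of these: int(A) = {alfa, charlie}.
cl(A) = ⋂ {C closed : A ⊆ C}. Closed sets containing A: {alfa, bravo, charlie}.
Intersecting these: cl(A) = {alfa, bravo, charlie}.
∂A = cl(A) ∖ int(A) = {alfa, bravo, charlie} ∖ {alfa, charlie} = {bravo}.


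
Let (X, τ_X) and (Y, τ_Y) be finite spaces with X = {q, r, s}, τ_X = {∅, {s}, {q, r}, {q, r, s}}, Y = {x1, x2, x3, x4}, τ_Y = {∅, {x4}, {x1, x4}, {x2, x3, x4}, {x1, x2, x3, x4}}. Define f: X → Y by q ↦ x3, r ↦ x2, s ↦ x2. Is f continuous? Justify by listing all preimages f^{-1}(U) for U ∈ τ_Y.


f IS continuous.

Compute f^{-1}(U) for each U ∈ τ_Y:
  U = ∅: f^{-1}(U) = ∅ ∈ τ_X ✓.
  U = {x4}: f^{-1}(U) = ∅ ∈ τ_X ✓.
  U = {x1, x4}: f^{-1}(U) = ∅ ∈ τ_X ✓.
  U = {x2, x3, x4}: f^{-1}(U) = {q, r, s} ∈ τ_X ✓.
  U = {x1, x2, x3, x4}: f^{-1}(U) = {q, r, s} ∈ τ_X ✓.
Every preimage lies in τ_X, so f IS continuous.


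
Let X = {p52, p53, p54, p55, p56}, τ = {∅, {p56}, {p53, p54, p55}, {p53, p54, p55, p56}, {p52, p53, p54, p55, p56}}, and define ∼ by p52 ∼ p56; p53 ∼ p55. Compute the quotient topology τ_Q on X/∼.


X/∼ = {[p52=p56], [p53=p55], [p54]}; |τ_Q| = 3.

Equivalence classes: [p52=p56], [p53=p55], [p54].
Quotient map π: X → X/∼ sends p52 ↦ [p52=p56], p53 ↦ [p53=p55], p54 ↦ [p54], p55 ↦ [p53=p55], p56 ↦ [p52=p56].
For each subset V ⊆ X/∼, compute π^{-1}(V) ⊆ X and check whether π^{-1}(V) ∈ τ. V is open in τ_Q iff π^{-1}(V) ∈ τ.
  V = {}: π^{-1}(V) = ∅ ∈ τ ✓.
  V = {[p52=p56]}: π^{-1}(V) = {p52, p56} ∉ τ ✗.
  V = {[p53=p55]}: π^{-1}(V) = {p53, p55} ∉ τ ✗.
  V = {[p52=p56], [p53=p55]}: π^{-1}(V) = {p52, p53, p55, p56} ∉ τ ✗.
  V = {[p54]}: π^{-1}(V) = {p54} ∉ τ ✗.
  V = {[p52=p56], [p54]}: π^{-1}(V) = {p52, p54, p56} ∉ τ ✗.
  V = {[p53=p55], [p54]}: π^{-1}(V) = {p53, p54, p55} ∈ τ ✓.
  V = {[p52=p56], [p53=p55], [p54]}: π^{-1}(V) = {p52, p53, p54, p55, p56} ∈ τ ✓.
Open sets in the quotient: τ_Q = {{}, {[p53=p55], [p54]}, {[p52=p56], [p53=p55], [p54]}} (3 elements).


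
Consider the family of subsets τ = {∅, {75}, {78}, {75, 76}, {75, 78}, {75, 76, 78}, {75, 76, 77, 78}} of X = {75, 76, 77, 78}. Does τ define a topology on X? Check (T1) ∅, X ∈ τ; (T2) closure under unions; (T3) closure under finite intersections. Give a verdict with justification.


τ IS a topology on X.

Axiom (T1): ∅ ∈ τ? Yes; X ∈ τ? Yes.
Axiom (T2/T3): check pairwise unions and intersections of members of τ.
All pairwise intersections and unions checked — each lies in τ. Therefore τ satisfies (T1), (T2), (T3): it IS a topology on X.


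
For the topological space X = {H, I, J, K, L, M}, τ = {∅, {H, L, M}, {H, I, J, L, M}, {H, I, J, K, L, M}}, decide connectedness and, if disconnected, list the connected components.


(X, τ) is connected.

Find clopen sets (U ∈ τ with X ∖ U ∈ τ):
  U = ∅, X ∖ U = {H, I, J, K, L, M} — both open, so U is clopen.
  U = {H, I, J, K, L, M}, X ∖ U = ∅ — both open, so U is clopen.
Only trivial clopens (∅ and X) exist, so (X, τ) is connected.
Compute connected components by grouping points that agree on all clopens:
  component: {H, I, J, K, L, M}


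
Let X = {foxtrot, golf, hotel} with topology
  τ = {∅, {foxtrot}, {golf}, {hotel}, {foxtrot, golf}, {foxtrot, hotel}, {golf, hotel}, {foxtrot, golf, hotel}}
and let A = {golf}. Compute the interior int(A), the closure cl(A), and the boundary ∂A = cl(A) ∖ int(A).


int(A) = {golf}, cl(A) = {golf}, ∂A = ∅.

Closed sets in (X, τ) are complements of opens:
  closed(X, τ) = {∅, {foxtrot}, {golf}, {hotel}, {foxtrot, golf}, {foxtrot, hotel}, {golf, hotel}, {foxtrot, golf, hotel}}.
int(A) = ⋃ {U ∈ τ : U ⊆ A}. Opens contained in A: ∅, {golf}.
Taking the union of these: int(A) = {golf}.
cl(A) = ⋂ {C closed : A ⊆ C}. Closed sets containing A: {golf}, {foxtrot, golf}, {golf, hotel}, {foxtrot, golf, hotel}.
Intersecting these: cl(A) = {golf}.
∂A = cl(A) ∖ int(A) = {golf} ∖ {golf} = ∅.


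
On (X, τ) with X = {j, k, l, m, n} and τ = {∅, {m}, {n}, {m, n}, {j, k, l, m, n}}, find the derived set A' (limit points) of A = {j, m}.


A' = {j, k, l}

For each x ∈ X, list the open sets U ∈ τ with x ∈ U, then check whether U ∩ (A ∖ {x}) ≠ ∅ for every such U.
  x = j: opens ∋ x are {j, k, l, m, n}; each meets A ∖ {j}, so x IS a limit point.
  x = k: opens ∋ x are {j, k, l, m, n}; each meets A ∖ {k}, so x IS a limit point.
  x = l: opens ∋ x are {j, k, l, m, n}; each meets A ∖ {l}, so x IS a limit point.
  x = m: open {m} ∋ x has {m} ∩ (A ∖ {m}) = ∅, so x is NOT a limit point.
  x = n: open {n} ∋ x has {n} ∩ (A ∖ {n}) = ∅, so x is NOT a limit point.
Collecting: A' = {j, k, l}.


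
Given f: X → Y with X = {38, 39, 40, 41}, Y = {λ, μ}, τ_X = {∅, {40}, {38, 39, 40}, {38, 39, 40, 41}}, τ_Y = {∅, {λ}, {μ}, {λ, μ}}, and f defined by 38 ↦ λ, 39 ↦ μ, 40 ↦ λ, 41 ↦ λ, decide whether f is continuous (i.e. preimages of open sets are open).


f is NOT continuous.

Compute f^{-1}(U) for each U ∈ τ_Y:
  U = ∅: f^{-1}(U) = ∅ ∈ τ_X ✓.
  U = {λ}: f^{-1}(U) = {38, 40, 41} ∉ τ_X ✗.
  U = {μ}: f^{-1}(U) = {39} ∉ τ_X ✗.
  U = {λ, μ}: f^{-1}(U) = {38, 39, 40, 41} ∈ τ_X ✓.
Found U = {λ} with f^{-1}(U) = {38, 40, 41} not in τ_X. Therefore f is NOT continuous.


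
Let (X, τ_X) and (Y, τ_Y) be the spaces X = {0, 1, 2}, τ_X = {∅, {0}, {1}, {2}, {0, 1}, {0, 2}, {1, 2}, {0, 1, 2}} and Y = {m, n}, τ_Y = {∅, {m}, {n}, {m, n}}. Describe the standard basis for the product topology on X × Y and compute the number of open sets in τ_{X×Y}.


Basis B = {∅ × ∅, {0} × {m}, {0} × {n}, {1} × {m}, {1} × {n}, {2} × {m}, {2} × {n}, {0} × {m, n}, {0, 1} × {m}, {0, 2} × {m}, {0, 1} × {n}, {0, 2} × {n}, {1} × {m, n}, {1, 2} × {m}, {1, 2} × {n}, {2} × {m, n}, {0, 1, 2} × {m}, {0, 1, 2} × {n}, {0, 1} × {m, n}, {0, 2} × {m, n}, {1, 2} × {m, n}, {0, 1, 2} × {m, n}}; |τ_{X×Y}| = 64.

Enumerate products U × V with U ∈ τ_X, V ∈ τ_Y (deduplicated):
  ∅ × ∅ = {} (∅)
  {0} × {m} = {(0,m)}
  {0} × {n} = {(0,n)}
  {1} × {m} = {(1,m)}
  {1} × {n} = {(1,n)}
  {2} × {m} = {(2,m)}
  {2} × {n} = {(2,n)}
  {0} × {m, n} = {(0,m), (0,n)}
  {0, 1} × {m} = {(0,m), (1,m)}
  {0, 2} × {m} = {(0,m), (2,m)}
  {0, 1} × {n} = {(0,n), (1,n)}
  {0, 2} × {n} = {(0,n), (2,n)}
  {1} × {m, n} = {(1,m), (1,n)}
  {1, 2} × {m} = {(1,m), (2,m)}
  {1, 2} × {n} = {(1,n), (2,n)}
  {2} × {m, n} = {(2,m), (2,n)}
  {0, 1, 2} × {m} = {(0,m), (1,m), (2,m)}
  {0, 1, 2} × {n} = {(0,n), (1,n), (2,n)}
  {0, 1} × {m, n} = {(0,m), (0,n), (1,m), (1,n)}
  {0, 2} × {m, n} = {(0,m), (0,n), (2,m), (2,n)}
  {1, 2} × {m, n} = {(1,m), (1,n), (2,m), (2,n)}
  {0, 1, 2} × {m, n} = {(0,m), (0,n), (1,m), (1,n), (2,m), (2,n)}
These 22 distinct sets form the basis B.
Close under arbitrary unions to get τ_{X×Y}; counting gives |τ_{X×Y}| = 64.


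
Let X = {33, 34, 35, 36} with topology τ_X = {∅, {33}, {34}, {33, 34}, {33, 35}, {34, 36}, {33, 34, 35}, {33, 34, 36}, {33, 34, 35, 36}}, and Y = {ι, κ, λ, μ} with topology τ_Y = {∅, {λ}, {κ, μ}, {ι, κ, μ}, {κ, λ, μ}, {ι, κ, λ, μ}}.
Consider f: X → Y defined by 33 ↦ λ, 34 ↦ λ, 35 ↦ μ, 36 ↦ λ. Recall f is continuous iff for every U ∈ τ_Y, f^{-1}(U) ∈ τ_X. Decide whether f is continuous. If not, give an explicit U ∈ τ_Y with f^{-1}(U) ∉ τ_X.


f is NOT continuous.

Compute f^{-1}(U) for each U ∈ τ_Y:
  U = ∅: f^{-1}(U) = ∅ ∈ τ_X ✓.
  U = {λ}: f^{-1}(U) = {33, 34, 36} ∈ τ_X ✓.
  U = {κ, μ}: f^{-1}(U) = {35} ∉ τ_X ✗.
  U = {ι, κ, μ}: f^{-1}(U) = {35} ∉ τ_X ✗.
  U = {κ, λ, μ}: f^{-1}(U) = {33, 34, 35, 36} ∈ τ_X ✓.
  U = {ι, κ, λ, μ}: f^{-1}(U) = {33, 34, 35, 36} ∈ τ_X ✓.
Found U = {κ, μ} with f^{-1}(U) = {35} not in τ_X. Therefore f is NOT continuous.


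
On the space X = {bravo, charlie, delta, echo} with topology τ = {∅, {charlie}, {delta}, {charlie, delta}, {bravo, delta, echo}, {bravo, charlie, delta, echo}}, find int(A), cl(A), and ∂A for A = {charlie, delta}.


int(A) = {charlie, delta}, cl(A) = {bravo, charlie, delta, echo}, ∂A = {bravo, echo}.

Closed sets in (X, τ) are complements of opens:
  closed(X, τ) = {∅, {charlie}, {bravo, echo}, {bravo, charlie, echo}, {bravo, delta, echo}, {bravo, charlie, delta, echo}}.
int(A) = ⋃ {U ∈ τ : U ⊆ A}. Opens contained in A: ∅, {charlie}, {delta}, {charlie, delta}.
Taking the union of these: int(A) = {charlie, delta}.
cl(A) = ⋂ {C closed : A ⊆ C}. Closed sets containing A: {bravo, charlie, delta, echo}.
Intersecting these: cl(A) = {bravo, charlie, delta, echo}.
∂A = cl(A) ∖ int(A) = {bravo, charlie, delta, echo} ∖ {charlie, delta} = {bravo, echo}.


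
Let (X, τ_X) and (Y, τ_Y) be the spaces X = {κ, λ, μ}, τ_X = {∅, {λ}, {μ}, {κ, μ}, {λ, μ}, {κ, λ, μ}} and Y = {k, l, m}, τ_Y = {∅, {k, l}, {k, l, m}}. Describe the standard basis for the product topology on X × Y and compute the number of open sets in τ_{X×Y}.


Basis B = {∅ × ∅, {λ} × {k, l}, {μ} × {k, l}, {λ} × {k, l, m}, {μ} × {k, l, m}, {κ, μ} × {k, l}, {λ, μ} × {k, l}, {κ, μ} × {k, l, m}, {κ, λ, μ} × {k, l}, {λ, μ} × {k, l, m}, {κ, λ, μ} × {k, l, m}}; |τ_{X×Y}| = 18.

Enumerate products U × V with U ∈ τ_X, V ∈ τ_Y (deduplicated):
  ∅ × ∅ = {} (∅)
  {λ} × {k, l} = {(λ,k), (λ,l)}
  {μ} × {k, l} = {(μ,k), (μ,l)}
  {λ} × {k, l, m} = {(λ,k), (λ,l), (λ,m)}
  {μ} × {k, l, m} = {(μ,k), (μ,l), (μ,m)}
  {κ, μ} × {k, l} = {(κ,k), (κ,l), (μ,k), (μ,l)}
  {λ, μ} × {k, l} = {(λ,k), (λ,l), (μ,k), (μ,l)}
  {κ, μ} × {k, l, m} = {(κ,k), (κ,l), (κ,m), (μ,k), (μ,l), (μ,m)}
  {κ, λ, μ} × {k, l} = {(κ,k), (κ,l), (λ,k), (λ,l), (μ,k), (μ,l)}
  {λ, μ} × {k, l, m} = {(λ,k), (λ,l), (λ,m), (μ,k), (μ,l), (μ,m)}
  {κ, λ, μ} × {k, l, m} = {(κ,k), (κ,l), (κ,m), (λ,k), (λ,l), (λ,m), (μ,k), (μ,l), (μ,m)}
These 11 distinct sets form the basis B.
Close under arbitrary unions to get τ_{X×Y}; counting gives |τ_{X×Y}| = 18.


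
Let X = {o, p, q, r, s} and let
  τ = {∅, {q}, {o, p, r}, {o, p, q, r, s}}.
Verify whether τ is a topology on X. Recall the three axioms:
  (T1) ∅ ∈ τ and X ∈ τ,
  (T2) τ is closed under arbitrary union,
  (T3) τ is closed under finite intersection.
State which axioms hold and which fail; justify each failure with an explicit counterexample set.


τ is NOT a topology on X.

Axiom (T1): ∅ ∈ τ? Yes; X ∈ τ? Yes.
Axiom (T2/T3): check pairwise unions and intersections of members of τ.
Counterexample for (T2): {q} ∪ {o, p, r} = {o, p, q, r} ∉ τ. Therefore τ is NOT a topology.


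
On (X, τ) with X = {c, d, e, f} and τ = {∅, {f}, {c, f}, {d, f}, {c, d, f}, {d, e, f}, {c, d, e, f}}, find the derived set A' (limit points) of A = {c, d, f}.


A' = {c, d, e}

For each x ∈ X, list the open sets U ∈ τ with x ∈ U, then check whether U ∩ (A ∖ {x}) ≠ ∅ for every such U.
  x = c: opens ∋ x are {c, f}, {c, d, f}, {c, d, e, f}; each meets A ∖ {c}, so x IS a limit point.
  x = d: opens ∋ x are {d, f}, {c, d, f}, {d, e, f}, {c, d, e, f}; each meets A ∖ {d}, so x IS a limit point.
  x = e: opens ∋ x are {d, e, f}, {c, d, e, f}; each meets A ∖ {e}, so x IS a limit point.
  x = f: open {f} ∋ x has {f} ∩ (A ∖ {f}) = ∅, so x is NOT a limit point.
Collecting: A' = {c, d, e}.


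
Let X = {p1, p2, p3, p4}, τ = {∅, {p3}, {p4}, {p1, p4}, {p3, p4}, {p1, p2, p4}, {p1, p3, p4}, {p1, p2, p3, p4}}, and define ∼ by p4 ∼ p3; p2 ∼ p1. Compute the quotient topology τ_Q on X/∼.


X/∼ = {[p1=p2], [p3=p4]}; |τ_Q| = 3.

Equivalence classes: [p1=p2], [p3=p4].
Quotient map π: X → X/∼ sends p1 ↦ [p1=p2], p2 ↦ [p1=p2], p3 ↦ [p3=p4], p4 ↦ [p3=p4].
For each subset V ⊆ X/∼, compute π^{-1}(V) ⊆ X and check whether π^{-1}(V) ∈ τ. V is open in τ_Q iff π^{-1}(V) ∈ τ.
  V = {}: π^{-1}(V) = ∅ ∈ τ ✓.
  V = {[p1=p2]}: π^{-1}(V) = {p1, p2} ∉ τ ✗.
  V = {[p3=p4]}: π^{-1}(V) = {p3, p4} ∈ τ ✓.
  V = {[p1=p2], [p3=p4]}: π^{-1}(V) = {p1, p2, p3, p4} ∈ τ ✓.
Open sets in the quotient: τ_Q = {{}, {[p3=p4]}, {[p1=p2], [p3=p4]}} (3 elements).


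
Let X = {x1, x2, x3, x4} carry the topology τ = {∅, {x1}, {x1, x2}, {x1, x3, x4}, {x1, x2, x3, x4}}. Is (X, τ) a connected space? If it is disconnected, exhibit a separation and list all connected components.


(X, τ) is connected.

Find clopen sets (U ∈ τ with X ∖ U ∈ τ):
  U = ∅, X ∖ U = {x1, x2, x3, x4} — both open, so U is clopen.
  U = {x1, x2, x3, x4}, X ∖ U = ∅ — both open, so U is clopen.
Only trivial clopens (∅ and X) exist, so (X, τ) is connected.
Compute connected components by grouping points that agree on all clopens:
  component: {x1, x2, x3, x4}


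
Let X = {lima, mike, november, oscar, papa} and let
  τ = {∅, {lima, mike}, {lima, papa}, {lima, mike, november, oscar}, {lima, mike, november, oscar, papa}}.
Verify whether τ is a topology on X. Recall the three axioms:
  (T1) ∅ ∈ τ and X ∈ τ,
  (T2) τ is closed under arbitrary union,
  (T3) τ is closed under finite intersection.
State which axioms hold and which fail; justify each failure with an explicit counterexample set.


τ is NOT a topology on X.

Axiom (T1): ∅ ∈ τ? Yes; X ∈ τ? Yes.
Axiom (T2/T3): check pairwise unions and intersections of members of τ.
Counterexample for (T3): {lima, mike} ∩ {lima, papa} = {lima} ∉ τ. Therefore τ is NOT a topology.


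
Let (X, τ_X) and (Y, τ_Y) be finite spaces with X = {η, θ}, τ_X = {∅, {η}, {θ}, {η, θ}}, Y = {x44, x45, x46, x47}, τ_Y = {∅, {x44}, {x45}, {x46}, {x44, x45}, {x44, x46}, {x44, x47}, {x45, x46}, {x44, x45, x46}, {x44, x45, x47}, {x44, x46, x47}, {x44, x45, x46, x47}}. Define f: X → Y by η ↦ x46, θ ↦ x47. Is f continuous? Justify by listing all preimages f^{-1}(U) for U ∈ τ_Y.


f IS continuous.

Compute f^{-1}(U) for each U ∈ τ_Y:
  U = ∅: f^{-1}(U) = ∅ ∈ τ_X ✓.
  U = {x44}: f^{-1}(U) = ∅ ∈ τ_X ✓.
  U = {x45}: f^{-1}(U) = ∅ ∈ τ_X ✓.
  U = {x46}: f^{-1}(U) = {η} ∈ τ_X ✓.
  U = {x44, x45}: f^{-1}(U) = ∅ ∈ τ_X ✓.
  U = {x44, x46}: f^{-1}(U) = {η} ∈ τ_X ✓.
  U = {x44, x47}: f^{-1}(U) = {θ} ∈ τ_X ✓.
  U = {x45, x46}: f^{-1}(U) = {η} ∈ τ_X ✓.
  U = {x44, x45, x46}: f^{-1}(U) = {η} ∈ τ_X ✓.
  U = {x44, x45, x47}: f^{-1}(U) = {θ} ∈ τ_X ✓.
  U = {x44, x46, x47}: f^{-1}(U) = {η, θ} ∈ τ_X ✓.
  U = {x44, x45, x46, x47}: f^{-1}(U) = {η, θ} ∈ τ_X ✓.
Every preimage lies in τ_X, so f IS continuous.


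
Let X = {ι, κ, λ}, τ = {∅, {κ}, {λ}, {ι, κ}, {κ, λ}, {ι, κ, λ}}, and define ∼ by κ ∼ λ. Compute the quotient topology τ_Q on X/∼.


X/∼ = {[ι], [κ=λ]}; |τ_Q| = 3.

Equivalence classes: [ι], [κ=λ].
Quotient map π: X → X/∼ sends ι ↦ [ι], κ ↦ [κ=λ], λ ↦ [κ=λ].
For each subset V ⊆ X/∼, compute π^{-1}(V) ⊆ X and check whether π^{-1}(V) ∈ τ. V is open in τ_Q iff π^{-1}(V) ∈ τ.
  V = {}: π^{-1}(V) = ∅ ∈ τ ✓.
  V = {[ι]}: π^{-1}(V) = {ι} ∉ τ ✗.
  V = {[κ=λ]}: π^{-1}(V) = {κ, λ} ∈ τ ✓.
  V = {[ι], [κ=λ]}: π^{-1}(V) = {ι, κ, λ} ∈ τ ✓.
Open sets in the quotient: τ_Q = {{}, {[κ=λ]}, {[ι], [κ=λ]}} (3 elements).


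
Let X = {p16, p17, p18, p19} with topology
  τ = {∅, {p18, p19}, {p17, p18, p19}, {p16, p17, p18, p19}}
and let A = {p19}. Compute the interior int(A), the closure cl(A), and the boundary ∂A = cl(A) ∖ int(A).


int(A) = ∅, cl(A) = {p16, p17, p18, p19}, ∂A = {p16, p17, p18, p19}.

Closed sets in (X, τ) are complements of opens:
  closed(X, τ) = {∅, {p16}, {p16, p17}, {p16, p17, p18, p19}}.
int(A) = ⋃ {U ∈ τ : U ⊆ A}. Opens contained in A: ∅.
Taking the union of these: int(A) = ∅.
cl(A) = ⋂ {C closed : A ⊆ C}. Closed sets containing A: {p16, p17, p18, p19}.
Intersecting these: cl(A) = {p16, p17, p18, p19}.
∂A = cl(A) ∖ int(A) = {p16, p17, p18, p19} ∖ ∅ = {p16, p17, p18, p19}.


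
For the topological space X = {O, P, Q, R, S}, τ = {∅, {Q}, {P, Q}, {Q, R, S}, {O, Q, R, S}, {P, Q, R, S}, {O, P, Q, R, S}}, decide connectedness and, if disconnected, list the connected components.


(X, τ) is connected.

Find clopen sets (U ∈ τ with X ∖ U ∈ τ):
  U = ∅, X ∖ U = {O, P, Q, R, S} — both open, so U is clopen.
  U = {O, P, Q, R, S}, X ∖ U = ∅ — both open, so U is clopen.
Only trivial clopens (∅ and X) exist, so (X, τ) is connected.
Compute connected components by grouping points that agree on all clopens:
  component: {O, P, Q, R, S}


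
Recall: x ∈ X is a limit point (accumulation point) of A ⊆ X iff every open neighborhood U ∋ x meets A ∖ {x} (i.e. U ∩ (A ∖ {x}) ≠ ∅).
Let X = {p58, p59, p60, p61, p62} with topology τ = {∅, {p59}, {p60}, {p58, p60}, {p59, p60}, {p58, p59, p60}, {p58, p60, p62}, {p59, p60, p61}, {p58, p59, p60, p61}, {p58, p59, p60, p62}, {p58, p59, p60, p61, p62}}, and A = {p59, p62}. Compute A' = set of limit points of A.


A' = {p61}

For each x ∈ X, list the open sets U ∈ τ with x ∈ U, then check whether U ∩ (A ∖ {x}) ≠ ∅ for every such U.
  x = p58: open {p58, p60} ∋ x has {p58, p60} ∩ (A ∖ {p58}) = ∅, so x is NOT a limit point.
  x = p59: open {p59} ∋ x has {p59} ∩ (A ∖ {p59}) = ∅, so x is NOT a limit point.
  x = p60: open {p60} ∋ x has {p60} ∩ (A ∖ {p60}) = ∅, so x is NOT a limit point.
  x = p61: opens ∋ x are {p59, p60, p61}, {p58, p59, p60, p61}, {p58, p59, p60, p61, p62}; each meets A ∖ {p61}, so x IS a limit point.
  x = p62: open {p58, p60, p62} ∋ x has {p58, p60, p62} ∩ (A ∖ {p62}) = ∅, so x is NOT a limit point.
Collecting: A' = {p61}.


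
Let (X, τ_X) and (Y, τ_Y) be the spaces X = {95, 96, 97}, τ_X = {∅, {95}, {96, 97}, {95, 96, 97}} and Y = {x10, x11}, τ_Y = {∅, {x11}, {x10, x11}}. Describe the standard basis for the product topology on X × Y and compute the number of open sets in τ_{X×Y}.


Basis B = {∅ × ∅, {95} × {x11}, {95} × {x10, x11}, {96, 97} × {x11}, {95, 96, 97} × {x11}, {96, 97} × {x10, x11}, {95, 96, 97} × {x10, x11}}; |τ_{X×Y}| = 9.

Enumerate products U × V with U ∈ τ_X, V ∈ τ_Y (deduplicated):
  ∅ × ∅ = {} (∅)
  {95} × {x11} = {(95,x11)}
  {95} × {x10, x11} = {(95,x10), (95,x11)}
  {96, 97} × {x11} = {(96,x11), (97,x11)}
  {95, 96, 97} × {x11} = {(95,x11), (96,x11), (97,x11)}
  {96, 97} × {x10, x11} = {(96,x10), (96,x11), (97,x10), (97,x11)}
  {95, 96, 97} × {x10, x11} = {(95,x10), (95,x11), (96,x10), (96,x11), (97,x10), (97,x11)}
These 7 distinct sets form the basis B.
Close under arbitrary unions to get τ_{X×Y}; counting gives |τ_{X×Y}| = 9.


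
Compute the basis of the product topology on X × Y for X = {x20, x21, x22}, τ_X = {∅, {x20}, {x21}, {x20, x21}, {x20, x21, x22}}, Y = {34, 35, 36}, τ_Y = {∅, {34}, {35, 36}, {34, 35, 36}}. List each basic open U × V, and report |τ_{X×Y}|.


Basis B = {∅ × ∅, {x20} × {34}, {x21} × {34}, {x20, x21} × {34}, {x20} × {35, 36}, {x21} × {35, 36}, {x20} × {34, 35, 36}, {x20, x21, x22} × {34}, {x21} × {34, 35, 36}, {x20, x21} × {35, 36}, {x20, x21} × {34, 35, 36}, {x20, x21, x22} × {35, 36}, {x20, x21, x22} × {34, 35, 36}}; |τ_{X×Y}| = 25.

Enumerate products U × V with U ∈ τ_X, V ∈ τ_Y (deduplicated):
  ∅ × ∅ = {} (∅)
  {x20} × {34} = {(x20,34)}
  {x21} × {34} = {(x21,34)}
  {x20, x21} × {34} = {(x20,34), (x21,34)}
  {x20} × {35, 36} = {(x20,35), (x20,36)}
  {x21} × {35, 36} = {(x21,35), (x21,36)}
  {x20} × {34, 35, 36} = {(x20,34), (x20,35), (x20,36)}
  {x20, x21, x22} × {34} = {(x20,34), (x21,34), (x22,34)}
  {x21} × {34, 35, 36} = {(x21,34), (x21,35), (x21,36)}
  {x20, x21} × {35, 36} = {(x20,35), (x20,36), (x21,35), (x21,36)}
  {x20, x21} × {34, 35, 36} = {(x20,34), (x20,35), (x20,36), (x21,34), (x21,35), (x21,36)}
  {x20, x21, x22} × {35, 36} = {(x20,35), (x20,36), (x21,35), (x21,36), (x22,35), (x22,36)}
  {x20, x21, x22} × {34, 35, 36} = {(x20,34), (x20,35), (x20,36), (x21,34), (x21,35), (x21,36), (x22,34), (x22,35), (x22,36)}
These 13 distinct sets form the basis B.
Close under arbitrary unions to get τ_{X×Y}; counting gives |τ_{X×Y}| = 25.


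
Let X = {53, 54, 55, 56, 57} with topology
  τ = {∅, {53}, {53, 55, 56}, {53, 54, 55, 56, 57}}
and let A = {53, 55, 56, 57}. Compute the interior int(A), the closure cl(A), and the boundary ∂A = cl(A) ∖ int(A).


int(A) = {53, 55, 56}, cl(A) = {53, 54, 55, 56, 57}, ∂A = {54, 57}.

Closed sets in (X, τ) are complements of opens:
  closed(X, τ) = {∅, {54, 57}, {54, 55, 56, 57}, {53, 54, 55, 56, 57}}.
int(A) = ⋃ {U ∈ τ : U ⊆ A}. Opens contained in A: ∅, {53}, {53, 55, 56}.
Taking the union of these: int(A) = {53, 55, 56}.
cl(A) = ⋂ {C closed : A ⊆ C}. Closed sets containing A: {53, 54, 55, 56, 57}.
Intersecting these: cl(A) = {53, 54, 55, 56, 57}.
∂A = cl(A) ∖ int(A) = {53, 54, 55, 56, 57} ∖ {53, 55, 56} = {54, 57}.


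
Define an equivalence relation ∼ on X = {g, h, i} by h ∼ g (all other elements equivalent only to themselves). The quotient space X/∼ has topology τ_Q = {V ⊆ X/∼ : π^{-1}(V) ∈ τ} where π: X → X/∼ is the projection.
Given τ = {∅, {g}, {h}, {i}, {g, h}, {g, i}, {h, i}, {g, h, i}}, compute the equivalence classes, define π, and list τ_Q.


X/∼ = {[g=h], [i]}; |τ_Q| = 4.

Equivalence classes: [g=h], [i].
Quotient map π: X → X/∼ sends g ↦ [g=h], h ↦ [g=h], i ↦ [i].
For each subset V ⊆ X/∼, compute π^{-1}(V) ⊆ X and check whether π^{-1}(V) ∈ τ. V is open in τ_Q iff π^{-1}(V) ∈ τ.
  V = {}: π^{-1}(V) = ∅ ∈ τ ✓.
  V = {[g=h]}: π^{-1}(V) = {g, h} ∈ τ ✓.
  V = {[i]}: π^{-1}(V) = {i} ∈ τ ✓.
  V = {[g=h], [i]}: π^{-1}(V) = {g, h, i} ∈ τ ✓.
Open sets in the quotient: τ_Q = {{}, {[g=h]}, {[i]}, {[g=h], [i]}} (4 elements).


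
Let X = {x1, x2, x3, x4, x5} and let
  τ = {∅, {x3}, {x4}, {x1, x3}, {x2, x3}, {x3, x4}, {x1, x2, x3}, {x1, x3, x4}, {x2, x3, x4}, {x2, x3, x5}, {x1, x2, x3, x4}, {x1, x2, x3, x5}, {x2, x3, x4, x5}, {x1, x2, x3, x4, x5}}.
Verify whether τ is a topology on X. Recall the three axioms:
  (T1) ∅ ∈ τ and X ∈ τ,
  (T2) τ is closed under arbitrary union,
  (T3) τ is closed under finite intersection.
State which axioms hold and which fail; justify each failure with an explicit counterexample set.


τ IS a topology on X.

Axiom (T1): ∅ ∈ τ? Yes; X ∈ τ? Yes.
Axiom (T2/T3): check pairwise unions and intersections of members of τ.
All pairwise intersections and unions checked — each lies in τ. Therefore τ satisfies (T1), (T2), (T3): it IS a topology on X.


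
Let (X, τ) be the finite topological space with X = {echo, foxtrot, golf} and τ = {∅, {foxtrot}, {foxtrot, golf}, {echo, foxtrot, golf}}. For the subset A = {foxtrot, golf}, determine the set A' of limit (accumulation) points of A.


A' = {echo, golf}

For each x ∈ X, list the open sets U ∈ τ with x ∈ U, then check whether U ∩ (A ∖ {x}) ≠ ∅ for every such U.
  x = echo: opens ∋ x are {echo, foxtrot, golf}; each meets A ∖ {echo}, so x IS a limit point.
  x = foxtrot: open {foxtrot} ∋ x has {foxtrot} ∩ (A ∖ {foxtrot}) = ∅, so x is NOT a limit point.
  x = golf: opens ∋ x are {foxtrot, golf}, {echo, foxtrot, golf}; each meets A ∖ {golf}, so x IS a limit point.
Collecting: A' = {echo, golf}.


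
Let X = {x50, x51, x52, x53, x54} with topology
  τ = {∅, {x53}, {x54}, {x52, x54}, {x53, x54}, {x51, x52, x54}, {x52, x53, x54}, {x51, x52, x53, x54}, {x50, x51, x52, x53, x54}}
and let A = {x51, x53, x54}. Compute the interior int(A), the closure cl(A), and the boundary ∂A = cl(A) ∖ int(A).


int(A) = {x53, x54}, cl(A) = {x50, x51, x52, x53, x54}, ∂A = {x50, x51, x52}.

Closed sets in (X, τ) are complements of opens:
  closed(X, τ) = {∅, {x50}, {x50, x51}, {x50, x53}, {x50, x51, x52}, {x50, x51, x53}, {x50, x51, x52, x53}, {x50, x51, x52, x54}, {x50, x51, x52, x53, x54}}.
int(A) = ⋃ {U ∈ τ : U ⊆ A}. Opens contained in A: ∅, {x53}, {x54}, {x53, x54}.
Taking the union of these: int(A) = {x53, x54}.
cl(A) = ⋂ {C closed : A ⊆ C}. Closed sets containing A: {x50, x51, x52, x53, x54}.
Intersecting these: cl(A) = {x50, x51, x52, x53, x54}.
∂A = cl(A) ∖ int(A) = {x50, x51, x52, x53, x54} ∖ {x53, x54} = {x50, x51, x52}.


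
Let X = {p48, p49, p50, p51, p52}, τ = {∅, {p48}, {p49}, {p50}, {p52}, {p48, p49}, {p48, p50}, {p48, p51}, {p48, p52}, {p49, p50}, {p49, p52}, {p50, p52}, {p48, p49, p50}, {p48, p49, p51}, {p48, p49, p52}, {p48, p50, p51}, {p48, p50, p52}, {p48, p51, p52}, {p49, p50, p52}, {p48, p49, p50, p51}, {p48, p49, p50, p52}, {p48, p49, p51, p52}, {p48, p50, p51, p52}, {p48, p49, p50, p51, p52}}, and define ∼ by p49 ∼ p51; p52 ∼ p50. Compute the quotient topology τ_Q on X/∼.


X/∼ = {[p48], [p49=p51], [p50=p52]}; |τ_Q| = 6.

Equivalence classes: [p48], [p49=p51], [p50=p52].
Quotient map π: X → X/∼ sends p48 ↦ [p48], p49 ↦ [p49=p51], p50 ↦ [p50=p52], p51 ↦ [p49=p51], p52 ↦ [p50=p52].
For each subset V ⊆ X/∼, compute π^{-1}(V) ⊆ X and check whether π^{-1}(V) ∈ τ. V is open in τ_Q iff π^{-1}(V) ∈ τ.
  V = {}: π^{-1}(V) = ∅ ∈ τ ✓.
  V = {[p48]}: π^{-1}(V) = {p48} ∈ τ ✓.
  V = {[p49=p51]}: π^{-1}(V) = {p49, p51} ∉ τ ✗.
  V = {[p48], [p49=p51]}: π^{-1}(V) = {p48, p49, p51} ∈ τ ✓.
  V = {[p50=p52]}: π^{-1}(V) = {p50, p52} ∈ τ ✓.
  V = {[p48], [p50=p52]}: π^{-1}(V) = {p48, p50, p52} ∈ τ ✓.
  V = {[p49=p51], [p50=p52]}: π^{-1}(V) = {p49, p50, p51, p52} ∉ τ ✗.
  V = {[p48], [p49=p51], [p50=p52]}: π^{-1}(V) = {p48, p49, p50, p51, p52} ∈ τ ✓.
Open sets in the quotient: τ_Q = {{}, {[p48]}, {[p48], [p49=p51]}, {[p50=p52]}, {[p48], [p50=p52]}, {[p48], [p49=p51], [p50=p52]}} (6 elements).


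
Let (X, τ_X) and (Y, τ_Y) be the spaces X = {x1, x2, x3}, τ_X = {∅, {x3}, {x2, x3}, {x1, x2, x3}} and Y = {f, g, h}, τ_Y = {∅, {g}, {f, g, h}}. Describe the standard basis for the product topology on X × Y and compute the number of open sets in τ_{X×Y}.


Basis B = {∅ × ∅, {x3} × {g}, {x2, x3} × {g}, {x1, x2, x3} × {g}, {x3} × {f, g, h}, {x2, x3} × {f, g, h}, {x1, x2, x3} × {f, g, h}}; |τ_{X×Y}| = 10.

Enumerate products U × V with U ∈ τ_X, V ∈ τ_Y (deduplicated):
  ∅ × ∅ = {} (∅)
  {x3} × {g} = {(x3,g)}
  {x2, x3} × {g} = {(x2,g), (x3,g)}
  {x1, x2, x3} × {g} = {(x1,g), (x2,g), (x3,g)}
  {x3} × {f, g, h} = {(x3,f), (x3,g), (x3,h)}
  {x2, x3} × {f, g, h} = {(x2,f), (x2,g), (x2,h), (x3,f), (x3,g), (x3,h)}
  {x1, x2, x3} × {f, g, h} = {(x1,f), (x1,g), (x1,h), (x2,f), (x2,g), (x2,h), (x3,f), (x3,g), (x3,h)}
These 7 distinct sets form the basis B.
Close under arbitrary unions to get τ_{X×Y}; counting gives |τ_{X×Y}| = 10.


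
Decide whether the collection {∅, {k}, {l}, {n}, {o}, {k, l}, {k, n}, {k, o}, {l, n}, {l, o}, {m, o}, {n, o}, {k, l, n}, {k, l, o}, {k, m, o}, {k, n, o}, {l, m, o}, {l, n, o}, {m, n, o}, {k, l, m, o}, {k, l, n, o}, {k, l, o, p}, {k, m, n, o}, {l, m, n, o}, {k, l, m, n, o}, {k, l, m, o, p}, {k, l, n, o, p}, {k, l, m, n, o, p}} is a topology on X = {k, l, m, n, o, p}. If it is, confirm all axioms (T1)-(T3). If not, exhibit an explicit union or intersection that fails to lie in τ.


τ IS a topology on X.

Axiom (T1): ∅ ∈ τ? Yes; X ∈ τ? Yes.
Axiom (T2/T3): check pairwise unions and intersections of members of τ.
All pairwise intersections and unions checked — each lies in τ. Therefore τ satisfies (T1), (T2), (T3): it IS a topology on X.


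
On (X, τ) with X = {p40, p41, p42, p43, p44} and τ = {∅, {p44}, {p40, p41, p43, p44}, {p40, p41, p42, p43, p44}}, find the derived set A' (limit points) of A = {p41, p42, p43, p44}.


A' = {p40, p41, p42, p43}

For each x ∈ X, list the open sets U ∈ τ with x ∈ U, then check whether U ∩ (A ∖ {x}) ≠ ∅ for every such U.
  x = p40: opens ∋ x are {p40, p41, p43, p44}, {p40, p41, p42, p43, p44}; each meets A ∖ {p40}, so x IS a limit point.
  x = p41: opens ∋ x are {p40, p41, p43, p44}, {p40, p41, p42, p43, p44}; each meets A ∖ {p41}, so x IS a limit point.
  x = p42: opens ∋ x are {p40, p41, p42, p43, p44}; each meets A ∖ {p42}, so x IS a limit point.
  x = p43: opens ∋ x are {p40, p41, p43, p44}, {p40, p41, p42, p43, p44}; each meets A ∖ {p43}, so x IS a limit point.
  x = p44: open {p44} ∋ x has {p44} ∩ (A ∖ {p44}) = ∅, so x is NOT a limit point.
Collecting: A' = {p40, p41, p42, p43}.
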